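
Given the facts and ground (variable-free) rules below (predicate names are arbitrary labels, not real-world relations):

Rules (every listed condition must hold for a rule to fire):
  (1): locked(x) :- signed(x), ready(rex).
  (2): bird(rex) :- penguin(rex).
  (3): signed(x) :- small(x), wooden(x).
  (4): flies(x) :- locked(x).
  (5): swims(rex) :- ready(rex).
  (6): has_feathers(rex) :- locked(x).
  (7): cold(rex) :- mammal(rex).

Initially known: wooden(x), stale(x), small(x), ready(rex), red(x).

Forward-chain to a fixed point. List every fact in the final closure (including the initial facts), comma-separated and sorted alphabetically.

flies(x), has_feathers(rex), locked(x), ready(rex), red(x), signed(x), small(x), stale(x), swims(rex), wooden(x)

Round 1: (3) [signed(x) :- small(x), wooden(x).]; (5) [swims(rex) :- ready(rex).]. New: signed(x), swims(rex).
Round 2: (1) [locked(x) :- signed(x), ready(rex).]. New: locked(x).
Round 3: (4) [flies(x) :- locked(x).]; (6) [has_feathers(rex) :- locked(x).]. New: flies(x), has_feathers(rex).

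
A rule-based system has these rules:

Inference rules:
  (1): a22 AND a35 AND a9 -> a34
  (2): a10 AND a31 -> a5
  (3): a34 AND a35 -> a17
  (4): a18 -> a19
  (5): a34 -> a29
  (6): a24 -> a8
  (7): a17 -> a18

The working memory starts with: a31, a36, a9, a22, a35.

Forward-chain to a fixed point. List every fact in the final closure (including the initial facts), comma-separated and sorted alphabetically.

a17, a18, a19, a22, a29, a31, a34, a35, a36, a9

Round 1 — (1), derive a34.
Round 2 — (3), (5), derive a17, a29.
Round 3 — (7), derive a18.
Round 4 — (4), derive a19.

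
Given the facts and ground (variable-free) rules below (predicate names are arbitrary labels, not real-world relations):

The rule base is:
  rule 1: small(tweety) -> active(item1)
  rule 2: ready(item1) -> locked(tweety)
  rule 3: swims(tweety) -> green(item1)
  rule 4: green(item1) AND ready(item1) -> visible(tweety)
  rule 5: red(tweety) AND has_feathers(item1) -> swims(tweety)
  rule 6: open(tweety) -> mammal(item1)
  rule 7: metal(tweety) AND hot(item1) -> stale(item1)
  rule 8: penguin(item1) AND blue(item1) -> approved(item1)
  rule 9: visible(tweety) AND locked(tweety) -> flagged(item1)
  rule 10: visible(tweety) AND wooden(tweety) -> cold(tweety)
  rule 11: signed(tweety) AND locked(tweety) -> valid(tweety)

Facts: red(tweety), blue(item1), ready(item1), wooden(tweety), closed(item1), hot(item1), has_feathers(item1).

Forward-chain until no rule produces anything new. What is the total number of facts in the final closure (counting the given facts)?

[1] rule 2 [ready(item1) -> locked(tweety)]; rule 5 [red(tweety) AND has_feathers(item1) -> swims(tweety)]. ⇒ new: locked(tweety), swims(tweety).
[2] rule 3 [swims(tweety) -> green(item1)]. ⇒ new: green(item1).
[3] rule 4 [green(item1) AND ready(item1) -> visible(tweety)]. ⇒ new: visible(tweety).
[4] rule 9 [visible(tweety) AND locked(tweety) -> flagged(item1)]; rule 10 [visible(tweety) AND wooden(tweety) -> cold(tweety)]. ⇒ new: flagged(item1), cold(tweety).
Closure: {blue(item1), closed(item1), cold(tweety), flagged(item1), green(item1), has_feathers(item1), hot(item1), locked(tweety), ready(item1), red(tweety), swims(tweety), visible(tweety), wooden(tweety)} — 13 facts.

13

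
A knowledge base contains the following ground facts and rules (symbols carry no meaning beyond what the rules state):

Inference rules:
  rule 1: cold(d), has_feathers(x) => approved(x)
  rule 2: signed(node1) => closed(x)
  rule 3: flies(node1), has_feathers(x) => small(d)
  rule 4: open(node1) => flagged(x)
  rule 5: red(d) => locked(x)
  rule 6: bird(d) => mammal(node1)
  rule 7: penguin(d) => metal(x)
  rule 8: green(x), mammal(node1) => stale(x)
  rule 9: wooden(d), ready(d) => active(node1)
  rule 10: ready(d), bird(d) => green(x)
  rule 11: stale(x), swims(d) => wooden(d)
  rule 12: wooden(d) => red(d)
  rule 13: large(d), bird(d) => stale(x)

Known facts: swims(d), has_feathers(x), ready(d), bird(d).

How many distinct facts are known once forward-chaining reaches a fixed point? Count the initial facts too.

Round 1 fires rule 6, rule 10, giving mammal(node1), green(x).
Round 2 fires rule 8, giving stale(x).
Round 3 fires rule 11, giving wooden(d).
Round 4 fires rule 9, rule 12, giving active(node1), red(d).
Round 5 fires rule 5, giving locked(x).
Closure: {active(node1), bird(d), green(x), has_feathers(x), locked(x), mammal(node1), ready(d), red(d), stale(x), swims(d), wooden(d)} — 11 facts.

11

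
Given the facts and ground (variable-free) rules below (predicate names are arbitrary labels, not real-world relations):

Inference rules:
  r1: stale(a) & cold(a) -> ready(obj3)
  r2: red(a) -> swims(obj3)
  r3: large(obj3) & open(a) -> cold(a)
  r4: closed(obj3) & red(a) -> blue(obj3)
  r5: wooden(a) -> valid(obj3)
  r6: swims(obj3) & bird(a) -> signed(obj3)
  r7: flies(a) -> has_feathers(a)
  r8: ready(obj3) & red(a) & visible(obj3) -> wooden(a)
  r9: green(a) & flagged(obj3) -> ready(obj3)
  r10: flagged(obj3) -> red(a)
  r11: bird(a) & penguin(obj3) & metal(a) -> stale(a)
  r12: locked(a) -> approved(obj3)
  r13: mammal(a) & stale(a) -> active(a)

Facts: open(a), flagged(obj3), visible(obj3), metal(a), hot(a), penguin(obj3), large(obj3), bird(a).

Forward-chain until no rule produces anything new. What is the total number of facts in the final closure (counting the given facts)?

Round 1: r3 [large(obj3) & open(a) -> cold(a)]; r10 [flagged(obj3) -> red(a)]; r11 [bird(a) & penguin(obj3) & metal(a) -> stale(a)]. Adds cold(a), red(a), stale(a).
Round 2: r1 [stale(a) & cold(a) -> ready(obj3)]; r2 [red(a) -> swims(obj3)]. Adds ready(obj3), swims(obj3).
Round 3: r6 [swims(obj3) & bird(a) -> signed(obj3)]; r8 [ready(obj3) & red(a) & visible(obj3) -> wooden(a)]. Adds signed(obj3), wooden(a).
Round 4: r5 [wooden(a) -> valid(obj3)]. Adds valid(obj3).
Closure: {bird(a), cold(a), flagged(obj3), hot(a), large(obj3), metal(a), open(a), penguin(obj3), ready(obj3), red(a), signed(obj3), stale(a), swims(obj3), valid(obj3), visible(obj3), wooden(a)} — 16 facts.

16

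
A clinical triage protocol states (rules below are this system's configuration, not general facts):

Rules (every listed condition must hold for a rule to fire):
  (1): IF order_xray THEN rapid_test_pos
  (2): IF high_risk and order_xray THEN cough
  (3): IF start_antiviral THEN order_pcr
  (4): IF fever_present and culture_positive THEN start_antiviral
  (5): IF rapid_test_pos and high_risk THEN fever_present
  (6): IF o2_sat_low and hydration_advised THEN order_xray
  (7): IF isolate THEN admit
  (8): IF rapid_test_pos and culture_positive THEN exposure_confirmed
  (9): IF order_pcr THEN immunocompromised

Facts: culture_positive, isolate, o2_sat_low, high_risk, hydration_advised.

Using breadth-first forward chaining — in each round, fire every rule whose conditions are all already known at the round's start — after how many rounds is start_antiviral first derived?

Round 1 fires (6), (7), giving order_xray, admit.
Round 2 fires (1), (2), giving rapid_test_pos, cough.
Round 3 fires (5), (8), giving fever_present, exposure_confirmed.
Round 4 fires (4), giving start_antiviral.
start_antiviral first appears in round 4.

4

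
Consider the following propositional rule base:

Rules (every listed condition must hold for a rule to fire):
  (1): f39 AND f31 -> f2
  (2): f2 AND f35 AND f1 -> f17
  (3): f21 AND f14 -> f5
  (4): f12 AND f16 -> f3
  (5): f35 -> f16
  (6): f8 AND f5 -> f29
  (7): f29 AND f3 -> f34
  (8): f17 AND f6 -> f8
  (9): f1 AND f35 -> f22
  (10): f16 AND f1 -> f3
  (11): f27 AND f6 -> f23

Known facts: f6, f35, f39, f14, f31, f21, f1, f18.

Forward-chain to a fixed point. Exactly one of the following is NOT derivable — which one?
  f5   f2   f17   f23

f23

Round 1 — (1), (3), (5), (9), derive f2, f5, f16, f22.
Round 2 — (2), (10), derive f17, f3.
Round 3 — (8), derive f8.
Round 4 — (6), derive f29.
Round 5 — (7), derive f34.
Derived: f2 (round 1), f17 (round 2), f5 (round 1). f23 never appears in any round.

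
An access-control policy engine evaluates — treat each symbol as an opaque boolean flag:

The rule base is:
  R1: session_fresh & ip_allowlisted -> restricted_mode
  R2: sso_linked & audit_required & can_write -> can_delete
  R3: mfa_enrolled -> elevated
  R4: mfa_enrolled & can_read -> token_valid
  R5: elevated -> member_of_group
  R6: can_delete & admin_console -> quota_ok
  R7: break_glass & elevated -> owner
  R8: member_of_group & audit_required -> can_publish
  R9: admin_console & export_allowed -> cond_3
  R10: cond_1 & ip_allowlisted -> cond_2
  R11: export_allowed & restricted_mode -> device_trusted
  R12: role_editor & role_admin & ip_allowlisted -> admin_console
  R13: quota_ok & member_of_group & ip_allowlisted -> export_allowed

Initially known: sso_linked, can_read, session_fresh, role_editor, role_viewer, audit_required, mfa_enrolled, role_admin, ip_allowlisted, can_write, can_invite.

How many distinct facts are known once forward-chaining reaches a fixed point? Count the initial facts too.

22

[1] R1 [session_fresh & ip_allowlisted -> restricted_mode]; R2 [sso_linked & audit_required & can_write -> can_delete]; R3 [mfa_enrolled -> elevated]; R4 [mfa_enrolled & can_read -> token_valid]; R12 [role_editor & role_admin & ip_allowlisted -> admin_console]. ⇒ new: restricted_mode, can_delete, elevated, token_valid, admin_console.
[2] R5 [elevated -> member_of_group]; R6 [can_delete & admin_console -> quota_ok]. ⇒ new: member_of_group, quota_ok.
[3] R8 [member_of_group & audit_required -> can_publish]; R13 [quota_ok & member_of_group & ip_allowlisted -> export_allowed]. ⇒ new: can_publish, export_allowed.
[4] R9 [admin_console & export_allowed -> cond_3]; R11 [export_allowed & restricted_mode -> device_trusted]. ⇒ new: cond_3, device_trusted.
Closure: {admin_console, audit_required, can_delete, can_invite, can_publish, can_read, can_write, cond_3, device_trusted, elevated, export_allowed, ip_allowlisted, member_of_group, mfa_enrolled, quota_ok, restricted_mode, role_admin, role_editor, role_viewer, session_fresh, sso_linked, token_valid} — 22 facts.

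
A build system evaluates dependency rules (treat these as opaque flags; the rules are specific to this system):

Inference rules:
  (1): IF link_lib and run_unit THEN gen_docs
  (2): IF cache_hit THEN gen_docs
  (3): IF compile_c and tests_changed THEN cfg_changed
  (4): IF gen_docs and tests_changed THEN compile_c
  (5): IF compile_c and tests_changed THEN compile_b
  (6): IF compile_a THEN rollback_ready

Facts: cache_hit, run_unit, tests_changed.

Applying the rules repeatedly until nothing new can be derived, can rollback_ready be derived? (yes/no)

no

Round 1: (2) [IF cache_hit THEN gen_docs]. New: gen_docs.
Round 2: (4) [IF gen_docs and tests_changed THEN compile_c]. New: compile_c.
Round 3: (3) [IF compile_c and tests_changed THEN cfg_changed]; (5) [IF compile_c and tests_changed THEN compile_b]. New: cfg_changed, compile_b.
Fixed point reached. rollback_ready is concluded only by (6); (6) needs compile_a (never derived).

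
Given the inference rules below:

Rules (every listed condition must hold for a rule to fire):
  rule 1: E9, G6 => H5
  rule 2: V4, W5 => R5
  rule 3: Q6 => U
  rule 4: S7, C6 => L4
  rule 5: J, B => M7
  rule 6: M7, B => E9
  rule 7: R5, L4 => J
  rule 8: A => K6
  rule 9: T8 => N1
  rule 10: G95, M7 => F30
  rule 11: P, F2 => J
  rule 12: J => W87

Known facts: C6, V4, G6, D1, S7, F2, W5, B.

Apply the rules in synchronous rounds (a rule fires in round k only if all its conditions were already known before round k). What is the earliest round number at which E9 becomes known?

Round 1 fires rule 2, rule 4, giving R5, L4.
Round 2 fires rule 7, giving J.
Round 3 fires rule 5, rule 12, giving M7, W87.
Round 4 fires rule 6, giving E9.
E9 first appears in round 4.

4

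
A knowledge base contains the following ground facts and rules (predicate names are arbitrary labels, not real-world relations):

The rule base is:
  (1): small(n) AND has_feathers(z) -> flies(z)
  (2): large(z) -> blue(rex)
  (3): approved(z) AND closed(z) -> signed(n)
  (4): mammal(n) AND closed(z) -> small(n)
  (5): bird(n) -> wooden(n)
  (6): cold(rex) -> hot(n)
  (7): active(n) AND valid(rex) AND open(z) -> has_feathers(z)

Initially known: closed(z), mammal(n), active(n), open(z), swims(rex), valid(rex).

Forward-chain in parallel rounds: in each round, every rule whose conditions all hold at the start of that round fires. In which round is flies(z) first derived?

Round 1 fires (4), (7), giving small(n), has_feathers(z).
Round 2 fires (1), giving flies(z).
flies(z) first appears in round 2.

2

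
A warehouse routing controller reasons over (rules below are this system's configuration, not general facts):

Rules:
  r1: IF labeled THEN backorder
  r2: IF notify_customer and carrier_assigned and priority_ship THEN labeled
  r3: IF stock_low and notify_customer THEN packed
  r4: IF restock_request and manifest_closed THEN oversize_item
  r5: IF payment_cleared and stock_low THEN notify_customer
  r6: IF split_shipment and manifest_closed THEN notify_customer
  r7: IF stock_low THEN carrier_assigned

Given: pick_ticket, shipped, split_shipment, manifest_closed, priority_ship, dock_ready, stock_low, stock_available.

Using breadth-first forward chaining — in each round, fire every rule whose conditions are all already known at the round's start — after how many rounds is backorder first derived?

3

Round 1: r6 [IF split_shipment and manifest_closed THEN notify_customer]; r7 [IF stock_low THEN carrier_assigned]. New: notify_customer, carrier_assigned.
Round 2: r2 [IF notify_customer and carrier_assigned and priority_ship THEN labeled]; r3 [IF stock_low and notify_customer THEN packed]. New: labeled, packed.
Round 3: r1 [IF labeled THEN backorder]. New: backorder.
backorder first appears in round 3.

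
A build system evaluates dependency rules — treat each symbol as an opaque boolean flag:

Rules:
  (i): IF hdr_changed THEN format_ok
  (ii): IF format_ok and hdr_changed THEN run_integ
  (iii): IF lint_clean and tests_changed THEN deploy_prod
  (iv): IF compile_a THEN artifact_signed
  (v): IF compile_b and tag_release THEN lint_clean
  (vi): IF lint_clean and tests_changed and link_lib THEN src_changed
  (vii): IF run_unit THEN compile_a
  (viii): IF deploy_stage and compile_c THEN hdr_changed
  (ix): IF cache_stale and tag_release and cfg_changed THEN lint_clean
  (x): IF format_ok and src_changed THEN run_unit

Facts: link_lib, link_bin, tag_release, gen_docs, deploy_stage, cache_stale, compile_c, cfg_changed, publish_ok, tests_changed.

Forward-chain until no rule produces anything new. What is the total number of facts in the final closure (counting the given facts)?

19

Round 1: (viii) [IF deploy_stage and compile_c THEN hdr_changed]; (ix) [IF cache_stale and tag_release and cfg_changed THEN lint_clean]. Adds hdr_changed, lint_clean.
Round 2: (i) [IF hdr_changed THEN format_ok]; (iii) [IF lint_clean and tests_changed THEN deploy_prod]; (vi) [IF lint_clean and tests_changed and link_lib THEN src_changed]. Adds format_ok, deploy_prod, src_changed.
Round 3: (ii) [IF format_ok and hdr_changed THEN run_integ]; (x) [IF format_ok and src_changed THEN run_unit]. Adds run_integ, run_unit.
Round 4: (vii) [IF run_unit THEN compile_a]. Adds compile_a.
Round 5: (iv) [IF compile_a THEN artifact_signed]. Adds artifact_signed.
Closure: {artifact_signed, cache_stale, cfg_changed, compile_a, compile_c, deploy_prod, deploy_stage, format_ok, gen_docs, hdr_changed, link_bin, link_lib, lint_clean, publish_ok, run_integ, run_unit, src_changed, tag_release, tests_changed} — 19 facts.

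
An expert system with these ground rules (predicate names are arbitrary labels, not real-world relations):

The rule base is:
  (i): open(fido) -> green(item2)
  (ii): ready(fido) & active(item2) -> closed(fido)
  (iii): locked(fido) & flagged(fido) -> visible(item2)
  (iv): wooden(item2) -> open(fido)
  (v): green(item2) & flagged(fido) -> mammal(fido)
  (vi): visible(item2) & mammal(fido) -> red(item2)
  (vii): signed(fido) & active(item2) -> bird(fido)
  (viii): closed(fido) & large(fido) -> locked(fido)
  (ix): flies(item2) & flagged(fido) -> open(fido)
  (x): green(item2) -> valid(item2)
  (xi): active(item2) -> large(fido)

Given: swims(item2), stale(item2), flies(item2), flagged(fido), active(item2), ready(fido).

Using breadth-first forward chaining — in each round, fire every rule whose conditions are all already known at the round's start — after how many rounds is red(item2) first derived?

Round 1 fires (ii), (ix), (xi), giving closed(fido), open(fido), large(fido).
Round 2 fires (i), (viii), giving green(item2), locked(fido).
Round 3 fires (iii), (v), (x), giving visible(item2), mammal(fido), valid(item2).
Round 4 fires (vi), giving red(item2).
red(item2) first appears in round 4.

4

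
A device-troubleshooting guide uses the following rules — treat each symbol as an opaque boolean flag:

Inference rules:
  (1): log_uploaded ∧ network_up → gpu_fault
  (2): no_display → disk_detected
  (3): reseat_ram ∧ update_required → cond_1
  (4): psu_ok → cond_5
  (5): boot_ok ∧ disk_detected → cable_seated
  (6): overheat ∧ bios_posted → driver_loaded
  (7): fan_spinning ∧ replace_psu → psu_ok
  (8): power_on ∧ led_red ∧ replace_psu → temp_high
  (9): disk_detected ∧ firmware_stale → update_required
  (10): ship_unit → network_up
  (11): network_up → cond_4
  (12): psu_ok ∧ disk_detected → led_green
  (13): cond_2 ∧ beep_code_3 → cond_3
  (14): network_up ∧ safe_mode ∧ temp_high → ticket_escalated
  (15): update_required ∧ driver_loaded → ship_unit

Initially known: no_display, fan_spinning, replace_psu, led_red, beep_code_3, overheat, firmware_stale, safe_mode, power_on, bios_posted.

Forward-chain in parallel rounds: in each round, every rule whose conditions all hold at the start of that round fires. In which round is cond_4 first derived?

5

Round 1 — (2), (6), (7), (8), derive disk_detected, driver_loaded, psu_ok, temp_high.
Round 2 — (4), (9), (12), derive cond_5, update_required, led_green.
Round 3 — (15), derive ship_unit.
Round 4 — (10), derive network_up.
Round 5 — (11), (14), derive cond_4, ticket_escalated.
cond_4 first appears in round 5.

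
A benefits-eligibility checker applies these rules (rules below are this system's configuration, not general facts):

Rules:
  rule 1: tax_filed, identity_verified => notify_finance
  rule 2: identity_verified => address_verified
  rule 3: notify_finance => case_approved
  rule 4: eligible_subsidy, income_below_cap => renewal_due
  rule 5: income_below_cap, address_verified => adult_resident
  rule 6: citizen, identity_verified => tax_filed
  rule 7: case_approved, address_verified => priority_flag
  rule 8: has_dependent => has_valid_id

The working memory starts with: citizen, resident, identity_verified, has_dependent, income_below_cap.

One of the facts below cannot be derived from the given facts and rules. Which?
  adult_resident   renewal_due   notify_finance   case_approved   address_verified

[1] rule 2 [identity_verified => address_verified]; rule 6 [citizen, identity_verified => tax_filed]; rule 8 [has_dependent => has_valid_id]. ⇒ new: address_verified, tax_filed, has_valid_id.
[2] rule 1 [tax_filed, identity_verified => notify_finance]; rule 5 [income_below_cap, address_verified => adult_resident]. ⇒ new: notify_finance, adult_resident.
[3] rule 3 [notify_finance => case_approved]. ⇒ new: case_approved.
[4] rule 7 [case_approved, address_verified => priority_flag]. ⇒ new: priority_flag.
Derived: case_approved (round 3), notify_finance (round 2), adult_resident (round 2), address_verified (round 1). renewal_due never appears in any round.

renewal_due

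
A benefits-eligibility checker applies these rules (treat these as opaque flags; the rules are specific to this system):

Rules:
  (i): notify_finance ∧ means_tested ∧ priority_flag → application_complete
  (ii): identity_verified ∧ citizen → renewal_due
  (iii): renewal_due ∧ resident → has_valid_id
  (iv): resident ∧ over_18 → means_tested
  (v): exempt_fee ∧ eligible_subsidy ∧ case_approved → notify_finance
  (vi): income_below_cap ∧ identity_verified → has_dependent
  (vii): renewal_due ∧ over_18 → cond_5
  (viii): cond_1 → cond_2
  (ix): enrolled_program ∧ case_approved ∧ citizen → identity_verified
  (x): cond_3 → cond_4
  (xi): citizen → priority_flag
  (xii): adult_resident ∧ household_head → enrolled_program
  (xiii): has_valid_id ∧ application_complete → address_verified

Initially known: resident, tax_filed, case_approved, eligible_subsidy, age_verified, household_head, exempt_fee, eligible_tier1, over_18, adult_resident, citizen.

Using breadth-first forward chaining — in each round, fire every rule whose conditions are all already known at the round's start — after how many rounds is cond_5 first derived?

4

Round 1 fires (iv), (v), (xi), (xii), giving means_tested, notify_finance, priority_flag, enrolled_program.
Round 2 fires (i), (ix), giving application_complete, identity_verified.
Round 3 fires (ii), giving renewal_due.
Round 4 fires (iii), (vii), giving has_valid_id, cond_5.
cond_5 first appears in round 4.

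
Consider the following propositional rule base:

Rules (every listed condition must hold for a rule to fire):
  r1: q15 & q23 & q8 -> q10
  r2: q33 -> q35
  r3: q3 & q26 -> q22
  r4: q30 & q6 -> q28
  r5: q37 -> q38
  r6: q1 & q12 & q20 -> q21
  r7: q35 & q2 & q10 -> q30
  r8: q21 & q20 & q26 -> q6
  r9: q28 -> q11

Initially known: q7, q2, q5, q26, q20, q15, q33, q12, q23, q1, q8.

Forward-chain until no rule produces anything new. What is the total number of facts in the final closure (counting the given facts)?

[1] r1 [q15 & q23 & q8 -> q10]; r2 [q33 -> q35]; r6 [q1 & q12 & q20 -> q21]. ⇒ new: q10, q35, q21.
[2] r7 [q35 & q2 & q10 -> q30]; r8 [q21 & q20 & q26 -> q6]. ⇒ new: q30, q6.
[3] r4 [q30 & q6 -> q28]. ⇒ new: q28.
[4] r9 [q28 -> q11]. ⇒ new: q11.
Closure: {q1, q10, q11, q12, q15, q2, q20, q21, q23, q26, q28, q30, q33, q35, q5, q6, q7, q8} — 18 facts.

18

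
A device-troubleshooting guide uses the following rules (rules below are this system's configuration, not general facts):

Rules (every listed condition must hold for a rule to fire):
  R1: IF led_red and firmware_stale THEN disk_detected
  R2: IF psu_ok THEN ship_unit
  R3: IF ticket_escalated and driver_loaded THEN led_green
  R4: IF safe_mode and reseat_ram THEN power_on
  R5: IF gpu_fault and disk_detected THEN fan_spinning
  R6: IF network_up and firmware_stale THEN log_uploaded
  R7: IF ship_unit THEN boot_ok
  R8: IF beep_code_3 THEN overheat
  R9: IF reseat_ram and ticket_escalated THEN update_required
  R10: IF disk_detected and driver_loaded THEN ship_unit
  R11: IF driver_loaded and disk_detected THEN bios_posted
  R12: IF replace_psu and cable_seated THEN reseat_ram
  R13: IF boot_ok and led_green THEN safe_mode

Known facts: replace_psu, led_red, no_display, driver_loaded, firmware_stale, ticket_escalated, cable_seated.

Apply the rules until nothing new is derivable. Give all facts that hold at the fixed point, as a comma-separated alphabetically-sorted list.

bios_posted, boot_ok, cable_seated, disk_detected, driver_loaded, firmware_stale, led_green, led_red, no_display, power_on, replace_psu, reseat_ram, safe_mode, ship_unit, ticket_escalated, update_required

Round 1: R1 [IF led_red and firmware_stale THEN disk_detected]; R3 [IF ticket_escalated and driver_loaded THEN led_green]; R12 [IF replace_psu and cable_seated THEN reseat_ram]. New: disk_detected, led_green, reseat_ram.
Round 2: R9 [IF reseat_ram and ticket_escalated THEN update_required]; R10 [IF disk_detected and driver_loaded THEN ship_unit]; R11 [IF driver_loaded and disk_detected THEN bios_posted]. New: update_required, ship_unit, bios_posted.
Round 3: R7 [IF ship_unit THEN boot_ok]. New: boot_ok.
Round 4: R13 [IF boot_ok and led_green THEN safe_mode]. New: safe_mode.
Round 5: R4 [IF safe_mode and reseat_ram THEN power_on]. New: power_on.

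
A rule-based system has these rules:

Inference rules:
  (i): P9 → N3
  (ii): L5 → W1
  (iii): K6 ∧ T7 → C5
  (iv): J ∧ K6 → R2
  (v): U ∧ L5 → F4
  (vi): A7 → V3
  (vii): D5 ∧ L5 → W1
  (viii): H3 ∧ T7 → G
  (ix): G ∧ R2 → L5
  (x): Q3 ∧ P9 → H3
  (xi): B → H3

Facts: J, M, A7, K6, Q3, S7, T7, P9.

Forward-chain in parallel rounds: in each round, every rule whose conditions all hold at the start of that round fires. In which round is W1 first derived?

4

Round 1: (i) [P9 → N3]; (iii) [K6 ∧ T7 → C5]; (iv) [J ∧ K6 → R2]; (vi) [A7 → V3]; (x) [Q3 ∧ P9 → H3]. New: N3, C5, R2, V3, H3.
Round 2: (viii) [H3 ∧ T7 → G]. New: G.
Round 3: (ix) [G ∧ R2 → L5]. New: L5.
Round 4: (ii) [L5 → W1]. New: W1.
W1 first appears in round 4.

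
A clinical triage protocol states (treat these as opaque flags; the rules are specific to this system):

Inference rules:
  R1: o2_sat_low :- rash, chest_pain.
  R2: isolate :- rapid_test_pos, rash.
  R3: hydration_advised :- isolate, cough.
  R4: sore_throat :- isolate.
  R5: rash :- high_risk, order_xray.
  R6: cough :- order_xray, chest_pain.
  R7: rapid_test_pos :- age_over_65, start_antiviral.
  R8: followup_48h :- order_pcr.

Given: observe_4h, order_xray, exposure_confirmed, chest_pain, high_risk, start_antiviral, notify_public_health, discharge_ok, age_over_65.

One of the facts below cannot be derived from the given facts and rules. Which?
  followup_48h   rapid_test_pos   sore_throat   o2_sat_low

followup_48h

Round 1 fires R5, R6, R7, giving rash, cough, rapid_test_pos.
Round 2 fires R1, R2, giving o2_sat_low, isolate.
Round 3 fires R3, R4, giving hydration_advised, sore_throat.
Derived: sore_throat (round 3), rapid_test_pos (round 1), o2_sat_low (round 2). followup_48h never appears in any round.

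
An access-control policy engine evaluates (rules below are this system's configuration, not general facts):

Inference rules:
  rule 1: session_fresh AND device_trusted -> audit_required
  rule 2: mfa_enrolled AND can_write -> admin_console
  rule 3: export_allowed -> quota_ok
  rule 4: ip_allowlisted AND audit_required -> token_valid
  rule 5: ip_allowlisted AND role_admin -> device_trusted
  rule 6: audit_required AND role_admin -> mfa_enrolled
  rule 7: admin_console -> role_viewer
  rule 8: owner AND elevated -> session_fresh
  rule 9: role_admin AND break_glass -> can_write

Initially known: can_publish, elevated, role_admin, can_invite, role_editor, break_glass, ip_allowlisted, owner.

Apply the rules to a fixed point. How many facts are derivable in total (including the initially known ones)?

16

Round 1 fires rule 5, rule 8, rule 9, giving device_trusted, session_fresh, can_write.
Round 2 fires rule 1, giving audit_required.
Round 3 fires rule 4, rule 6, giving token_valid, mfa_enrolled.
Round 4 fires rule 2, giving admin_console.
Round 5 fires rule 7, giving role_viewer.
Closure: {admin_console, audit_required, break_glass, can_invite, can_publish, can_write, device_trusted, elevated, ip_allowlisted, mfa_enrolled, owner, role_admin, role_editor, role_viewer, session_fresh, token_valid} — 16 facts.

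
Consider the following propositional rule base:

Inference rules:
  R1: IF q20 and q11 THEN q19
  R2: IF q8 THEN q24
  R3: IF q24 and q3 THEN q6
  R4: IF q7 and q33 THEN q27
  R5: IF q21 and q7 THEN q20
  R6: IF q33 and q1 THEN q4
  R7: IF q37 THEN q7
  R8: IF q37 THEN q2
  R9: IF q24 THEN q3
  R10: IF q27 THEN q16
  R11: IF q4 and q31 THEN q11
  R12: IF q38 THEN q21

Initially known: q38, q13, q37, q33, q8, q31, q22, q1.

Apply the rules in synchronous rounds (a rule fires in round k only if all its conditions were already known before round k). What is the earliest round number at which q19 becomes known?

Round 1 fires R2, R6, R7, R8, R12, giving q24, q4, q7, q2, q21.
Round 2 fires R4, R5, R9, R11, giving q27, q20, q3, q11.
Round 3 fires R1, R3, R10, giving q19, q6, q16.
q19 first appears in round 3.

3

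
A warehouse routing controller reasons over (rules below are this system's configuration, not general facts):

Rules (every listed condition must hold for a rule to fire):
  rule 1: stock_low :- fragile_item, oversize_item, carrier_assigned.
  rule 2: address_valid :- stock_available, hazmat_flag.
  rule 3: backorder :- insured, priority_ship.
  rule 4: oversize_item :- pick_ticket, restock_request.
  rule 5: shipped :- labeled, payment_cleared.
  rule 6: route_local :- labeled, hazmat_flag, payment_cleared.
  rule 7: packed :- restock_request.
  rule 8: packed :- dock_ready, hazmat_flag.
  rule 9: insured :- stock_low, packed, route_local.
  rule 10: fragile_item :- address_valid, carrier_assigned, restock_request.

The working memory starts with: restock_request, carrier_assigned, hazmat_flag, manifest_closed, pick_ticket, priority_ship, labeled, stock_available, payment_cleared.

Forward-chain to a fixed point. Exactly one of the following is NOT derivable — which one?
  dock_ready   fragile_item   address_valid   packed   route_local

Round 1 — rule 2, rule 4, rule 5, rule 6, rule 7, derive address_valid, oversize_item, shipped, route_local, packed.
Round 2 — rule 10, derive fragile_item.
Round 3 — rule 1, derive stock_low.
Round 4 — rule 9, derive insured.
Round 5 — rule 3, derive backorder.
Derived: fragile_item (round 2), route_local (round 1), address_valid (round 1), packed (round 1). dock_ready never appears in any round.

dock_ready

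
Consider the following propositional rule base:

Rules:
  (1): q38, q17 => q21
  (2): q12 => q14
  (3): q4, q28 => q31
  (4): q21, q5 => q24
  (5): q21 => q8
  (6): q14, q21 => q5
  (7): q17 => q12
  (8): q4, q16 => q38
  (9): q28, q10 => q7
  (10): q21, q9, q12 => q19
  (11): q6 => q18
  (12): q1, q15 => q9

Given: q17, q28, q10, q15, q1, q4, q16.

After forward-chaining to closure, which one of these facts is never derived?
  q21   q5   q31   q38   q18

q18

Round 1: (3) [q4, q28 => q31]; (7) [q17 => q12]; (8) [q4, q16 => q38]; (9) [q28, q10 => q7]; (12) [q1, q15 => q9]. New: q31, q12, q38, q7, q9.
Round 2: (1) [q38, q17 => q21]; (2) [q12 => q14]. New: q21, q14.
Round 3: (5) [q21 => q8]; (6) [q14, q21 => q5]; (10) [q21, q9, q12 => q19]. New: q8, q5, q19.
Round 4: (4) [q21, q5 => q24]. New: q24.
Derived: q5 (round 3), q21 (round 2), q38 (round 1), q31 (round 1). q18 never appears in any round.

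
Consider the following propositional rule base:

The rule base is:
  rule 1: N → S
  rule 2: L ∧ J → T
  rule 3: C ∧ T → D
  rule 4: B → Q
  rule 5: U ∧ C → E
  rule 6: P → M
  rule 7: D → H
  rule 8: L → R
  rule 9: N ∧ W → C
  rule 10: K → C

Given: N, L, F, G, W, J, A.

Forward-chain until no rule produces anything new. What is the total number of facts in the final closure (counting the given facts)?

13

Round 1: rule 1 [N → S]; rule 2 [L ∧ J → T]; rule 8 [L → R]; rule 9 [N ∧ W → C]. New: S, T, R, C.
Round 2: rule 3 [C ∧ T → D]. New: D.
Round 3: rule 7 [D → H]. New: H.
Closure: {A, C, D, F, G, H, J, L, N, R, S, T, W} — 13 facts.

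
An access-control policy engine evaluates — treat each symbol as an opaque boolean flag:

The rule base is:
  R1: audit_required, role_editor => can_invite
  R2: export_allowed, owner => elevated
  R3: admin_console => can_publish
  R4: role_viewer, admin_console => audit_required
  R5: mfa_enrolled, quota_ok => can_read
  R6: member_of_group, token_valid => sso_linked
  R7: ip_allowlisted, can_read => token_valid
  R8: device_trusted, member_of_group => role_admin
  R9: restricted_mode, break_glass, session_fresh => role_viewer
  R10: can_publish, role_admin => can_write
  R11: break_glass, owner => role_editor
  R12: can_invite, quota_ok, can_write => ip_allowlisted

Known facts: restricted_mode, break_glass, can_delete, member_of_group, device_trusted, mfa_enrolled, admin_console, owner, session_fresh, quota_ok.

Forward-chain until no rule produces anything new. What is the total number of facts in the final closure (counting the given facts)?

Round 1: R3 [admin_console => can_publish]; R5 [mfa_enrolled, quota_ok => can_read]; R8 [device_trusted, member_of_group => role_admin]; R9 [restricted_mode, break_glass, session_fresh => role_viewer]; R11 [break_glass, owner => role_editor]. New: can_publish, can_read, role_admin, role_viewer, role_editor.
Round 2: R4 [role_viewer, admin_console => audit_required]; R10 [can_publish, role_admin => can_write]. New: audit_required, can_write.
Round 3: R1 [audit_required, role_editor => can_invite]. New: can_invite.
Round 4: R12 [can_invite, quota_ok, can_write => ip_allowlisted]. New: ip_allowlisted.
Round 5: R7 [ip_allowlisted, can_read => token_valid]. New: token_valid.
Round 6: R6 [member_of_group, token_valid => sso_linked]. New: sso_linked.
Closure: {admin_console, audit_required, break_glass, can_delete, can_invite, can_publish, can_read, can_write, device_trusted, ip_allowlisted, member_of_group, mfa_enrolled, owner, quota_ok, restricted_mode, role_admin, role_editor, role_viewer, session_fresh, sso_linked, token_valid} — 21 facts.

21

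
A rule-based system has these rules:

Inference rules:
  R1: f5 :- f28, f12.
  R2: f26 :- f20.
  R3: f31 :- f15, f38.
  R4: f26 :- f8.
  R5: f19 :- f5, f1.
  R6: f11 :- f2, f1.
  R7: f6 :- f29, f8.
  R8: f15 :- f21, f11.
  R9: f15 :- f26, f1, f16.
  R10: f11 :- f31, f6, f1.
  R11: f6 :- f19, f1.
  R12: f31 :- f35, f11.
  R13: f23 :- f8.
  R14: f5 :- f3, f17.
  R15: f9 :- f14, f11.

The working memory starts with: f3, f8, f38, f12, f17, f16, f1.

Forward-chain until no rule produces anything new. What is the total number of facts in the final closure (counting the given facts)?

15

[1] R4 [f26 :- f8.]; R13 [f23 :- f8.]; R14 [f5 :- f3, f17.]. ⇒ new: f26, f23, f5.
[2] R5 [f19 :- f5, f1.]; R9 [f15 :- f26, f1, f16.]. ⇒ new: f19, f15.
[3] R3 [f31 :- f15, f38.]; R11 [f6 :- f19, f1.]. ⇒ new: f31, f6.
[4] R10 [f11 :- f31, f6, f1.]. ⇒ new: f11.
Closure: {f1, f11, f12, f15, f16, f17, f19, f23, f26, f3, f31, f38, f5, f6, f8} — 15 facts.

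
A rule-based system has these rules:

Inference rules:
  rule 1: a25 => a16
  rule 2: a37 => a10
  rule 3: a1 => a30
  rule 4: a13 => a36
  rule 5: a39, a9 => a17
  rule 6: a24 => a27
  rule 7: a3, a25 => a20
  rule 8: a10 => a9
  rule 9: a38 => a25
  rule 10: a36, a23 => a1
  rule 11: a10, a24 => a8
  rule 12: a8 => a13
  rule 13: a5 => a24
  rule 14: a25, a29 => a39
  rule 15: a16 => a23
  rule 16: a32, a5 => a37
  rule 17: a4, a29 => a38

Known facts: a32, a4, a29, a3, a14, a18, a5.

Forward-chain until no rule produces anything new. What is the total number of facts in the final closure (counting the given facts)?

Round 1: rule 13 [a5 => a24]; rule 16 [a32, a5 => a37]; rule 17 [a4, a29 => a38]. New: a24, a37, a38.
Round 2: rule 2 [a37 => a10]; rule 6 [a24 => a27]; rule 9 [a38 => a25]. New: a10, a27, a25.
Round 3: rule 1 [a25 => a16]; rule 7 [a3, a25 => a20]; rule 8 [a10 => a9]; rule 11 [a10, a24 => a8]; rule 14 [a25, a29 => a39]. New: a16, a20, a9, a8, a39.
Round 4: rule 5 [a39, a9 => a17]; rule 12 [a8 => a13]; rule 15 [a16 => a23]. New: a17, a13, a23.
Round 5: rule 4 [a13 => a36]. New: a36.
Round 6: rule 10 [a36, a23 => a1]. New: a1.
Round 7: rule 3 [a1 => a30]. New: a30.
Closure: {a1, a10, a13, a14, a16, a17, a18, a20, a23, a24, a25, a27, a29, a3, a30, a32, a36, a37, a38, a39, a4, a5, a8, a9} — 24 facts.

24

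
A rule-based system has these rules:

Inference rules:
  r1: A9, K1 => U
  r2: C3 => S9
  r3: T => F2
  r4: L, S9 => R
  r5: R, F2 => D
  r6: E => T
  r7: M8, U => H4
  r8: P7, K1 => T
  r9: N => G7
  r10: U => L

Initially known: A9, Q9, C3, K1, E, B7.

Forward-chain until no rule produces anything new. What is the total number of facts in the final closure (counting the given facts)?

13

[1] r1 [A9, K1 => U]; r2 [C3 => S9]; r6 [E => T]. ⇒ new: U, S9, T.
[2] r3 [T => F2]; r10 [U => L]. ⇒ new: F2, L.
[3] r4 [L, S9 => R]. ⇒ new: R.
[4] r5 [R, F2 => D]. ⇒ new: D.
Closure: {A9, B7, C3, D, E, F2, K1, L, Q9, R, S9, T, U} — 13 facts.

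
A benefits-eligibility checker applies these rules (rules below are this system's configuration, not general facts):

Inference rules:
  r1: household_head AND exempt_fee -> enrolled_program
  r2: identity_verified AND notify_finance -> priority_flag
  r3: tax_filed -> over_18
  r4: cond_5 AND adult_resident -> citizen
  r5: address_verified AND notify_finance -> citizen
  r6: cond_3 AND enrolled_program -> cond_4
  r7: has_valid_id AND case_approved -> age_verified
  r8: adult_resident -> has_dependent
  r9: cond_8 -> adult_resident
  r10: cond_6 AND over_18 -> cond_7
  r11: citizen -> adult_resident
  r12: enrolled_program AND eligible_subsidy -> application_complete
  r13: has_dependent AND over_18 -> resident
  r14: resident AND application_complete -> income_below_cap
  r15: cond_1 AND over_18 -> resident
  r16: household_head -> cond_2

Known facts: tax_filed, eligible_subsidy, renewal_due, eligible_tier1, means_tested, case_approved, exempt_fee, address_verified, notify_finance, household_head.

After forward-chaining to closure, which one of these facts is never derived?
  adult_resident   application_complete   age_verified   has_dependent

Round 1 — r1, r3, r5, r16, derive enrolled_program, over_18, citizen, cond_2.
Round 2 — r11, r12, derive adult_resident, application_complete.
Round 3 — r8, derive has_dependent.
Round 4 — r13, derive resident.
Round 5 — r14, derive income_below_cap.
Derived: application_complete (round 2), has_dependent (round 3), adult_resident (round 2). age_verified never appears in any round.

age_verified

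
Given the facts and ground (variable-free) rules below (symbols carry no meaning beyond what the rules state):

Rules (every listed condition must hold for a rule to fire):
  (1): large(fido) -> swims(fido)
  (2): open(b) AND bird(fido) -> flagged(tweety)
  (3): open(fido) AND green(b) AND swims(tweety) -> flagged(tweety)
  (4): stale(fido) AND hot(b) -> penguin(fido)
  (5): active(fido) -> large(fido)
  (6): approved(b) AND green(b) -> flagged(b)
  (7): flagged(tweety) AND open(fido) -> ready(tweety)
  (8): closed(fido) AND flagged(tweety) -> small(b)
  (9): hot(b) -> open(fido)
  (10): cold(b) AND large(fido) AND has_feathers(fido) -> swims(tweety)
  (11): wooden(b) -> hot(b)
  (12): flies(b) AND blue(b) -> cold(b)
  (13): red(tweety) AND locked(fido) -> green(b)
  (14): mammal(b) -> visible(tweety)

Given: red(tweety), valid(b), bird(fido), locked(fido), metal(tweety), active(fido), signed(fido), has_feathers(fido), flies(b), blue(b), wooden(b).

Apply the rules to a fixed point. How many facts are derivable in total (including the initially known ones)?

20

Round 1 fires (5), (11), (12), (13), giving large(fido), hot(b), cold(b), green(b).
Round 2 fires (1), (9), (10), giving swims(fido), open(fido), swims(tweety).
Round 3 fires (3), giving flagged(tweety).
Round 4 fires (7), giving ready(tweety).
Closure: {active(fido), bird(fido), blue(b), cold(b), flagged(tweety), flies(b), green(b), has_feathers(fido), hot(b), large(fido), locked(fido), metal(tweety), open(fido), ready(tweety), red(tweety), signed(fido), swims(fido), swims(tweety), valid(b), wooden(b)} — 20 facts.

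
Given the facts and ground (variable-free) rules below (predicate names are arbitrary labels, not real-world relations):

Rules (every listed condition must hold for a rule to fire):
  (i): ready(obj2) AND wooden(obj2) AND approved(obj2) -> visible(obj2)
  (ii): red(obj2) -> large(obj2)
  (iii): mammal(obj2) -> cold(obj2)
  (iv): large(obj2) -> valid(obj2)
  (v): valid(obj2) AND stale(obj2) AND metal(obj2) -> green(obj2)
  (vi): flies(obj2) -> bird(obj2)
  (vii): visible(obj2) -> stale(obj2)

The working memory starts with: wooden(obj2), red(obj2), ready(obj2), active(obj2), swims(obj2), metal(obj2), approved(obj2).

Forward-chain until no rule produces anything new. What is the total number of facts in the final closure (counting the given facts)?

12

Round 1 fires (i), (ii), giving visible(obj2), large(obj2).
Round 2 fires (iv), (vii), giving valid(obj2), stale(obj2).
Round 3 fires (v), giving green(obj2).
Closure: {active(obj2), approved(obj2), green(obj2), large(obj2), metal(obj2), ready(obj2), red(obj2), stale(obj2), swims(obj2), valid(obj2), visible(obj2), wooden(obj2)} — 12 facts.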